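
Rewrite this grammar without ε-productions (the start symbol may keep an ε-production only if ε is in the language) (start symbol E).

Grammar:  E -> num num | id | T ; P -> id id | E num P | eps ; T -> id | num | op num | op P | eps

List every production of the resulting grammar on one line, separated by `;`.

E -> num num | id | T | ε; P -> id id | E num P | E num | num P | num; T -> id | num | op num | op P | op

The nullable symbols are {E, P, T}.
ε ∈ L(G) since E is nullable, so keep E → ε.
For each production, add variants omitting each subset of nullable occurrences: P → E num P gives E num P | E num | num P | num. T → op P gives op P | op.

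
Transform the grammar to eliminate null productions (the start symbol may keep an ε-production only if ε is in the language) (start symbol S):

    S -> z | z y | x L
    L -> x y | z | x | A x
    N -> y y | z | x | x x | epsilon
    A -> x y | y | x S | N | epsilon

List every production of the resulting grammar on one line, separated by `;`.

The nullable symbols are {A, N}.
ε ∉ L(G), so no ε-production is kept.

S -> z | z y | x L; L -> x y | z | x | A x; N -> y y | z | x | x x; A -> x y | y | x S | N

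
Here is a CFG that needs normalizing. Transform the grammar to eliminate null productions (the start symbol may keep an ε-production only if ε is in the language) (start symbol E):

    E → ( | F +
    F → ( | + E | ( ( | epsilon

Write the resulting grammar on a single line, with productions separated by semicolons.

E → ( | F + | +; F → ( | + E | ( (

Nullable nonterminals: {F}.
ε ∉ L(G), so no ε-production is kept.
For each production, add variants omitting each subset of nullable occurrences: E → F + gives F + | +.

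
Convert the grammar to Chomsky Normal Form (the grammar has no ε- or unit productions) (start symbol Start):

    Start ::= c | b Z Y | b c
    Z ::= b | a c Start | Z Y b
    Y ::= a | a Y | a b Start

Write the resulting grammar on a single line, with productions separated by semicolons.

Introduce a nonterminal for each terminal appearing in a rule of length ≥ 2: X1 → b, X2 → c, X3 → a.
Binarize each right-hand side of length ≥ 3 by chaining fresh nonterminals (Y1, Y2, …): affected rules were Start → X1 Z Y; Z → X3 X2 Start; Z → Z Y X1; Y → X3 X1 Start.

Start ::= c | X1 Y1 | X1 X2; Z ::= b | X3 Y2 | Z Y3; Y ::= a | X3 Y | X3 Y4; X1 ::= b; X2 ::= c; X3 ::= a; Y1 ::= Z Y; Y2 ::= X2 Start; Y3 ::= Y X1; Y4 ::= X1 Start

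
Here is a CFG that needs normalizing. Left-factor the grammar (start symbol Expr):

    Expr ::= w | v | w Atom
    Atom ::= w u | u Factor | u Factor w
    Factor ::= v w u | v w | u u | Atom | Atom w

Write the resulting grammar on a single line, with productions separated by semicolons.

Expr has alternatives sharing prefix 'w': factor to Expr → w Expr1 with Expr1 → ε | Atom.
Atom has alternatives sharing prefix 'u Factor': factor to Atom → u Factor Atom1 with Atom1 → ε | w.
Factor has alternatives sharing prefix 'v w': factor to Factor → v w Factor1 with Factor1 → u | ε.
Factor has alternatives sharing prefix 'Atom': factor to Factor → Atom Factor2 with Factor2 → ε | w.

Expr ::= v | w Expr1; Atom ::= w u | u Factor Atom1; Factor ::= u u | v w Factor1 | Atom Factor2; Expr1 ::= ε | Atom; Atom1 ::= ε | w; Factor1 ::= u | ε; Factor2 ::= ε | w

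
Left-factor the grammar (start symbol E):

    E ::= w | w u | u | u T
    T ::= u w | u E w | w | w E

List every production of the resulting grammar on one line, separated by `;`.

E ::= w E' | u E''; T ::= u T' | w T''; E' ::= ε | u; E'' ::= ε | T; T' ::= w | E w; T'' ::= ε | E

E has alternatives sharing prefix 'w': factor to E → w E' with E' → ε | u.
E has alternatives sharing prefix 'u': factor to E → u E'' with E'' → ε | T.
T has alternatives sharing prefix 'u': factor to T → u T' with T' → w | E w.
T has alternatives sharing prefix 'w': factor to T → w T'' with T'' → ε | E.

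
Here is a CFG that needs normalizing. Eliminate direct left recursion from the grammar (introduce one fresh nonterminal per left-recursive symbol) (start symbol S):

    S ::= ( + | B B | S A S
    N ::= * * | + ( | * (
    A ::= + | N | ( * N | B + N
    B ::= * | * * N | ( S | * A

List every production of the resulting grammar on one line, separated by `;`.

S ::= ( + S' | B B S'; N ::= * * | + ( | * (; A ::= + | N | ( * N | B + N; B ::= * | * * N | ( S | * A; S' ::= A S S' | eps

S is directly left-recursive.
For S: α = {A S}, β = {( +, B B}. Rewrite as S → β S' and S' → α S' | ε.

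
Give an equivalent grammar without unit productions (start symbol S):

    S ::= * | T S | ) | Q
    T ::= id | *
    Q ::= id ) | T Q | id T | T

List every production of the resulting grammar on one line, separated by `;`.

S ::= * | T S | ) | id ) | T Q | id T | id; T ::= id | *; Q ::= id ) | T Q | id T | id | *

Unit pairs: Q ⇒* {T}; S ⇒* {Q, T}.
For every A with A ⇒* B via unit rules, add B's non-unit alternatives to A; then delete every rule of the form X → Y.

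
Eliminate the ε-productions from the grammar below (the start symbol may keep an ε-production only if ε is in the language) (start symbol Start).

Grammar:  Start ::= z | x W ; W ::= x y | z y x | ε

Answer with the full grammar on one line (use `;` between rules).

Start ::= z | x W | x; W ::= x y | z y x

Nullable nonterminals: {W}.
ε ∉ L(G), so no ε-production is kept.
For each production, add variants omitting each subset of nullable occurrences: Start → x W gives x W | x.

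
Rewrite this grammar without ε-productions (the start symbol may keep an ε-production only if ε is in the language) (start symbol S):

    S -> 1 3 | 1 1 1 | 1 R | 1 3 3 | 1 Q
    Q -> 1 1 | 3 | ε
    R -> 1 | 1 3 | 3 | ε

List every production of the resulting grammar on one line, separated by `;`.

S -> 1 3 | 1 1 1 | 1 R | 1 | 1 3 3 | 1 Q; Q -> 1 1 | 3; R -> 1 | 1 3 | 3

Nullable set = {Q, R}.
ε ∉ L(G), so no ε-production is kept.
For each production, add variants omitting each subset of nullable occurrences: S → 1 R gives 1 R | 1.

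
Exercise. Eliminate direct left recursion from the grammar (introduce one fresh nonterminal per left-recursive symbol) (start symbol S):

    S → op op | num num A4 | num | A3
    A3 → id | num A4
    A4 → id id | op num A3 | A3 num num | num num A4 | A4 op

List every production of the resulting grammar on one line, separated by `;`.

S → op op | num num A4 | num | A3; A3 → id | num A4; A4 → id id A4' | op num A3 A4' | A3 num num A4' | num num A4 A4'; A4' → op A4' | epsilon

Directly left-recursive nonterminal: A4.
For A4: α = {op}, β = {id id, op num A3, A3 num num, num num A4}. Rewrite as A4 → β A4' and A4' → α A4' | ε.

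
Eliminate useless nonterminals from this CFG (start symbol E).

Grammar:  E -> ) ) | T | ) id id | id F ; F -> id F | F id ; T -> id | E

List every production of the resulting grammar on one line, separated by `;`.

E -> ) ) | T | ) id id; T -> id | E

Generating nonterminals: {E, T}.
Reachable from E after that: {E, T}.
Removed useless symbols: {F} and every production mentioning them.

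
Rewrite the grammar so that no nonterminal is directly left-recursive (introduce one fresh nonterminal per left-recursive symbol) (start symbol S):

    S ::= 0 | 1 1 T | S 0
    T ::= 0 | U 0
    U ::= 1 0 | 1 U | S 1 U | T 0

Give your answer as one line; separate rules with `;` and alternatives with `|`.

Directly left-recursive nonterminal: S.
For S: α = {0}, β = {0, 1 1 T}. Rewrite as S → β S' and S' → α S' | ε.

S ::= 0 S' | 1 1 T S'; T ::= 0 | U 0; U ::= 1 0 | 1 U | S 1 U | T 0; S' ::= 0 S' | eps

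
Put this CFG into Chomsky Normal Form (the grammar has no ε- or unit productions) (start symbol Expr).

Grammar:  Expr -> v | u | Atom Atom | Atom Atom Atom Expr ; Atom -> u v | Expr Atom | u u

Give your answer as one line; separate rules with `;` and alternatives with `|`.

Introduce a nonterminal for each terminal appearing in a rule of length ≥ 2: X1 → u, X2 → v.
Binarize each right-hand side of length ≥ 3 by chaining fresh nonterminals (Y1, Y2, …): affected rules were Expr → Atom Atom Atom Expr.

Expr -> v | u | Atom Atom | Atom Y1; Atom -> X1 X2 | Expr Atom | X1 X1; X1 -> u; X2 -> v; Y1 -> Atom Y2; Y2 -> Atom Expr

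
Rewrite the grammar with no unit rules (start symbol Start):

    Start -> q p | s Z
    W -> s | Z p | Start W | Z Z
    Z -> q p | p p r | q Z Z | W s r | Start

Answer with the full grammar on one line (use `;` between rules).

Unit pairs: Z ⇒* {Start}.
For every A with A ⇒* B via unit rules, add B's non-unit alternatives to A; then delete every rule of the form X → Y.

Start -> q p | s Z; W -> s | Z p | Start W | Z Z; Z -> q p | p p r | q Z Z | W s r | s Z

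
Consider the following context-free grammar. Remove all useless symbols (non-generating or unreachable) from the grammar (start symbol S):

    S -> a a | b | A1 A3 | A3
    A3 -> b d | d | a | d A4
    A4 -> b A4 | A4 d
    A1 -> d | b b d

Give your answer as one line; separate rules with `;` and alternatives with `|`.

Generating nonterminals: {A1, A3, S}.
Reachable from S after that: {A1, A3, S}.
Removed useless symbols: {A4} and every production mentioning them.

S -> a a | b | A1 A3 | A3; A3 -> b d | d | a; A1 -> d | b b d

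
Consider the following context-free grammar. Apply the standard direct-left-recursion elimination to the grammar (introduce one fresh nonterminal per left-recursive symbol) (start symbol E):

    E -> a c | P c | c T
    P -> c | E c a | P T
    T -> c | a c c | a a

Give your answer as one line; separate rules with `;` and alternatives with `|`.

E -> a c | P c | c T; P -> c P' | E c a P'; T -> c | a c c | a a; P' -> T P' | epsilon

Left recursion appears on P.
For P: α = {T}, β = {c, E c a}. Rewrite as P → β P' and P' → α P' | ε.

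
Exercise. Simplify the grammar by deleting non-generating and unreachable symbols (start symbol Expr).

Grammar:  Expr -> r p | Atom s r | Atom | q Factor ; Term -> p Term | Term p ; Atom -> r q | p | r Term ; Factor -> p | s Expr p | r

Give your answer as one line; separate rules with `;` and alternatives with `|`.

Generating nonterminals: {Atom, Expr, Factor}.
Reachable from Expr after that: {Atom, Expr, Factor}.
Removed useless symbols: {Term} and every production mentioning them.

Expr -> r p | Atom s r | Atom | q Factor; Atom -> r q | p; Factor -> p | s Expr p | r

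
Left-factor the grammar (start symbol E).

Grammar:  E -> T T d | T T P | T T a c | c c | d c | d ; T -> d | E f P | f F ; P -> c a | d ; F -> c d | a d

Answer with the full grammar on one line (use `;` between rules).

E -> c c | T T E' | d E''; T -> d | E f P | f F; P -> c a | d; F -> c d | a d; E' -> d | P | a c; E'' -> c | epsilon

E has alternatives sharing prefix 'T T': factor to E → T T E' with E' → d | P | a c.
E has alternatives sharing prefix 'd': factor to E → d E'' with E'' → c | ε.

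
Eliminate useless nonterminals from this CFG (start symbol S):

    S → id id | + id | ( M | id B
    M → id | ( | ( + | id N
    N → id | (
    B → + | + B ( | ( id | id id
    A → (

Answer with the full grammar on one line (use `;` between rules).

S → id id | + id | ( M | id B; M → id | ( | ( + | id N; N → id | (; B → + | + B ( | ( id | id id

Generating nonterminals: {A, B, M, N, S}.
Reachable from S after that: {B, M, N, S}.
Removed useless symbols: {A} and every production mentioning them.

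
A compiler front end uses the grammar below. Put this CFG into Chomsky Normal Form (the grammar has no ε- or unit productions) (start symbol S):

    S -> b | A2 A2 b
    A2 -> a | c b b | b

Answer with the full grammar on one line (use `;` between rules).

S -> b | A2 Y1; A2 -> a | X2 Y2 | b; X1 -> b; X2 -> c; Y1 -> A2 X1; Y2 -> X1 X1

Introduce a nonterminal for each terminal appearing in a rule of length ≥ 2: X1 → b, X2 → c.
Binarize each right-hand side of length ≥ 3 by chaining fresh nonterminals (Y1, Y2, …): affected rules were S → A2 A2 X1; A2 → X2 X1 X1.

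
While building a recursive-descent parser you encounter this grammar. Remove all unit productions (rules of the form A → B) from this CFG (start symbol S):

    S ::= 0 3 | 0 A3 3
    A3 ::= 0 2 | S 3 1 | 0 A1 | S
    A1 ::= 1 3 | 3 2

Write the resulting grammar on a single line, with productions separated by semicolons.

Unit pairs: A3 ⇒* {S}.
Replace each nonterminal's rules with the union of the non-unit rules of every nonterminal it unit-derives.

S ::= 0 3 | 0 A3 3; A3 ::= 0 3 | 0 A3 3 | 0 2 | S 3 1 | 0 A1; A1 ::= 1 3 | 3 2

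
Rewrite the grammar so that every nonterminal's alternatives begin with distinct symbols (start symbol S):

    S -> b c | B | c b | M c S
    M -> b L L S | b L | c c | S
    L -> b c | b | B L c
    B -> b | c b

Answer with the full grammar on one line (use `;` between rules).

S -> b c | B | c b | M c S; M -> c c | S | b L M'; L -> B L c | b L'; B -> b | c b; M' -> L S | ε; L' -> c | ε

M has alternatives sharing prefix 'b L': factor to M → b L M' with M' → L S | ε.
L has alternatives sharing prefix 'b': factor to L → b L' with L' → c | ε.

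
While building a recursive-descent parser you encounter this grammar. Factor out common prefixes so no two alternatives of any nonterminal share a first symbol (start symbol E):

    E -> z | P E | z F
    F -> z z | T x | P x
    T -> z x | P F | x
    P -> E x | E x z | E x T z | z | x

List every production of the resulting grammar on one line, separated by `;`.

E has alternatives sharing prefix 'z': factor to E → z E' with E' → ε | F.
P has alternatives sharing prefix 'E x': factor to P → E x P' with P' → ε | z | T z.

E -> P E | z E'; F -> z z | T x | P x; T -> z x | P F | x; P -> z | x | E x P'; E' -> ε | F; P' -> ε | z | T z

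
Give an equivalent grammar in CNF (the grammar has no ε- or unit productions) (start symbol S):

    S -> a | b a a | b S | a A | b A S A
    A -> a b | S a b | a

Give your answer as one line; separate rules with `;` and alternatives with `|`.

Introduce a nonterminal for each terminal appearing in a rule of length ≥ 2: X1 → b, X2 → a.
Binarize each right-hand side of length ≥ 3 by chaining fresh nonterminals (Y1, Y2, …): affected rules were S → X1 X2 X2; S → X1 A S A; A → S X2 X1.

S -> a | X1 Y1 | X1 S | X2 A | X1 Y2; A -> X2 X1 | S Y4 | a; X1 -> b; X2 -> a; Y1 -> X2 X2; Y2 -> A Y3; Y3 -> S A; Y4 -> X2 X1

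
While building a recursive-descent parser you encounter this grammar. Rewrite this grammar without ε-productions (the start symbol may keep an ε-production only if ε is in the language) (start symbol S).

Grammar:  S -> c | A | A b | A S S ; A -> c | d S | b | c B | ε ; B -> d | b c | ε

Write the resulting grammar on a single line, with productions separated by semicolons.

Nullable nonterminals: {A, B, S}.
ε ∈ L(G) since S is nullable, so keep S → ε.
Add the nullable-subset variants: S → A b gives A b | b. S → A S S gives A S S | A S | S S. A → d S gives d S | d.

S -> c | A | A b | b | A S S | A S | S S | ε; A -> c | d S | d | b | c B; B -> d | b c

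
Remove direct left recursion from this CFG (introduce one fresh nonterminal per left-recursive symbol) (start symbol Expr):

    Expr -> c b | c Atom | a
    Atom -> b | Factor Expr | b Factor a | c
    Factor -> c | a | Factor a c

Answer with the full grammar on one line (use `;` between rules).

Expr -> c b | c Atom | a; Atom -> b | Factor Expr | b Factor a | c; Factor -> c Factor1 | a Factor1; Factor1 -> a c Factor1 | ε

Left recursion appears on Factor.
For Factor: α = {a c}, β = {c, a}. Rewrite as Factor → β Factor1 and Factor1 → α Factor1 | ε.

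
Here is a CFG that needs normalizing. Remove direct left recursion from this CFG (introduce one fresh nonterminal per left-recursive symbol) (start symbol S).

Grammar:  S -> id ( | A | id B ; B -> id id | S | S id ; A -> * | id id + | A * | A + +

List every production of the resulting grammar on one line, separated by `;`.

Directly left-recursive nonterminal: A.
For A: α = {*, + +}, β = {*, id id +}. Rewrite as A → β A' and A' → α A' | ε.

S -> id ( | A | id B; B -> id id | S | S id; A -> * A' | id id + A'; A' -> * A' | + + A' | epsilon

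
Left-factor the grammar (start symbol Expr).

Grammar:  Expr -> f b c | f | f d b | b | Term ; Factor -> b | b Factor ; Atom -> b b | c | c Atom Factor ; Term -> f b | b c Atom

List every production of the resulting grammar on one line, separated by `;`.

Expr -> b | Term | f Expr1; Factor -> b Factor1; Atom -> b b | c Atom1; Term -> f b | b c Atom; Expr1 -> b c | ε | d b; Factor1 -> ε | Factor; Atom1 -> ε | Atom Factor

Expr has alternatives sharing prefix 'f': factor to Expr → f Expr1 with Expr1 → b c | ε | d b.
Factor has alternatives sharing prefix 'b': factor to Factor → b Factor1 with Factor1 → ε | Factor.
Atom has alternatives sharing prefix 'c': factor to Atom → c Atom1 with Atom1 → ε | Atom Factor.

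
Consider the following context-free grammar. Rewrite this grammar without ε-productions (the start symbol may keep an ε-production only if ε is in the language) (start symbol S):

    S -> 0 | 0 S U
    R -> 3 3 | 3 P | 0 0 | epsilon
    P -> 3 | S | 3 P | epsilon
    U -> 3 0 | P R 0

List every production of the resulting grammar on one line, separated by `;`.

S -> 0 | 0 S U; R -> 3 3 | 3 P | 3 | 0 0; P -> 3 | S | 3 P; U -> 3 0 | P R 0 | P 0 | R 0 | 0

Nullable set = {P, R}.
ε ∉ L(G), so no ε-production is kept.
For each production, add variants omitting each subset of nullable occurrences: R → 3 P gives 3 P | 3. U → P R 0 gives P R 0 | P 0 | R 0 | 0.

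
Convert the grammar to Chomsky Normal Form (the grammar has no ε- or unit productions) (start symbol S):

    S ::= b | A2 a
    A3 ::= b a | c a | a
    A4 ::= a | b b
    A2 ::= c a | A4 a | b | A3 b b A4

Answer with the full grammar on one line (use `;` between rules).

Introduce a nonterminal for each terminal appearing in a rule of length ≥ 2: X1 → a, X2 → b, X3 → c.
Binarize each right-hand side of length ≥ 3 by chaining fresh nonterminals (Y1, Y2, …): affected rules were A2 → A3 X2 X2 A4.

S ::= b | A2 X1; A3 ::= X2 X1 | X3 X1 | a; A4 ::= a | X2 X2; A2 ::= X3 X1 | A4 X1 | b | A3 Y1; X1 ::= a; X2 ::= b; X3 ::= c; Y1 ::= X2 Y2; Y2 ::= X2 A4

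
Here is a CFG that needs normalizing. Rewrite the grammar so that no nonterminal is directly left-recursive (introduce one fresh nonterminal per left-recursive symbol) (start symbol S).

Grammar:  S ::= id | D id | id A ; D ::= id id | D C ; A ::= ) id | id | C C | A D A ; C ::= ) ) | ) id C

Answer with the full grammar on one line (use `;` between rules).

Left recursion appears on D, A.
For D: α = {C}, β = {id id}. Rewrite as D → β D' and D' → α D' | ε.
For A: α = {D A}, β = {) id, id, C C}. Rewrite as A → β A' and A' → α A' | ε.

S ::= id | D id | id A; D ::= id id D'; A ::= ) id A' | id A' | C C A'; C ::= ) ) | ) id C; D' ::= C D' | ε; A' ::= D A A' | ε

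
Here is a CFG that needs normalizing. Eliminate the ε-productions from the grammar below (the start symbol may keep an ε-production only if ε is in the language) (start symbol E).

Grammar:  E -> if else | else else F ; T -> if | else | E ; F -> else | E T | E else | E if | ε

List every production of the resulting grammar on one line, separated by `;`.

E -> if else | else else F | else else; T -> if | else | E; F -> else | E T | E else | E if

Nullable nonterminals: {F}.
ε ∉ L(G), so no ε-production is kept.
For each production, add variants omitting each subset of nullable occurrences: E → else else F gives else else F | else else.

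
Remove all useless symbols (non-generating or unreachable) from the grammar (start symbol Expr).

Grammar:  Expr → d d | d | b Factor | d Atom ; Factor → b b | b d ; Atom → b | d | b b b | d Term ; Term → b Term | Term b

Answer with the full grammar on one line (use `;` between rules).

Generating nonterminals: {Atom, Expr, Factor}.
Reachable from Expr after that: {Atom, Expr, Factor}.
Removed useless symbols: {Term} and every production mentioning them.

Expr → d d | d | b Factor | d Atom; Factor → b b | b d; Atom → b | d | b b b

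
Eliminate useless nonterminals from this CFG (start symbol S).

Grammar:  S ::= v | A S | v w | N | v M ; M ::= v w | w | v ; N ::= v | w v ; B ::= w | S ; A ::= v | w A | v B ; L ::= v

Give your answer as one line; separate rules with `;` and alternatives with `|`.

S ::= v | A S | v w | N | v M; M ::= v w | w | v; N ::= v | w v; B ::= w | S; A ::= v | w A | v B

Generating nonterminals: {A, B, L, M, N, S}.
Reachable from S after that: {A, B, M, N, S}.
Removed useless symbols: {L} and every production mentioning them.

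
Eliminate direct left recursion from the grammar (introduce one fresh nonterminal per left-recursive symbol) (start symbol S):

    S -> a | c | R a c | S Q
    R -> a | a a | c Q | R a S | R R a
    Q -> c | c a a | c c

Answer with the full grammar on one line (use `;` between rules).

Directly left-recursive nonterminals: S, R.
For S: α = {Q}, β = {a, c, R a c}. Rewrite as S → β S' and S' → α S' | ε.
For R: α = {a S, R a}, β = {a, a a, c Q}. Rewrite as R → β R' and R' → α R' | ε.

S -> a S' | c S' | R a c S'; R -> a R' | a a R' | c Q R'; Q -> c | c a a | c c; S' -> Q S' | ε; R' -> a S R' | R a R' | ε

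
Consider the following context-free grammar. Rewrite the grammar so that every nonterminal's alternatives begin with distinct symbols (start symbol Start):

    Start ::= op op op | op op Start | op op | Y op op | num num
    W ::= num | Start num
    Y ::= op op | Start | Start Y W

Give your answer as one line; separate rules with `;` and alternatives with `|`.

Start ::= Y op op | num num | op op Start1; W ::= num | Start num; Y ::= op op | Start Y1; Start1 ::= op | Start | ε; Y1 ::= ε | Y W

Start has alternatives sharing prefix 'op op': factor to Start → op op Start1 with Start1 → op | Start | ε.
Y has alternatives sharing prefix 'Start': factor to Y → Start Y1 with Y1 → ε | Y W.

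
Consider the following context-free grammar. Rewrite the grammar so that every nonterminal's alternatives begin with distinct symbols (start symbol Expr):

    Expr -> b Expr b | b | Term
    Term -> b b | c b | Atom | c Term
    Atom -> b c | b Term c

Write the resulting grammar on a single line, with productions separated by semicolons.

Expr -> Term | b Expr1; Term -> b b | Atom | c Term1; Atom -> b Atom1; Expr1 -> Expr b | ε; Term1 -> b | Term; Atom1 -> c | Term c

Expr has alternatives sharing prefix 'b': factor to Expr → b Expr1 with Expr1 → Expr b | ε.
Term has alternatives sharing prefix 'c': factor to Term → c Term1 with Term1 → b | Term.
Atom has alternatives sharing prefix 'b': factor to Atom → b Atom1 with Atom1 → c | Term c.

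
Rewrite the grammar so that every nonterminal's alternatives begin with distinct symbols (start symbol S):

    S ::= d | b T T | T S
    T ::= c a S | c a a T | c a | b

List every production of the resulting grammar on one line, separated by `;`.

T has alternatives sharing prefix 'c a': factor to T → c a T' with T' → S | a T | ε.

S ::= d | b T T | T S; T ::= b | c a T'; T' ::= S | a T | ε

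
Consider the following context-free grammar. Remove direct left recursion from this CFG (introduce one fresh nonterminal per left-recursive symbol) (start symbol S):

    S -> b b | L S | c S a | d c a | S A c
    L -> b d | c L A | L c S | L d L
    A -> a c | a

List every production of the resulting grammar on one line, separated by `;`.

Directly left-recursive nonterminals: S, L.
For S: α = {A c}, β = {b b, L S, c S a, d c a}. Rewrite as S → β S' and S' → α S' | ε.
For L: α = {c S, d L}, β = {b d, c L A}. Rewrite as L → β L' and L' → α L' | ε.

S -> b b S' | L S S' | c S a S' | d c a S'; L -> b d L' | c L A L'; A -> a c | a; S' -> A c S' | ε; L' -> c S L' | d L L' | ε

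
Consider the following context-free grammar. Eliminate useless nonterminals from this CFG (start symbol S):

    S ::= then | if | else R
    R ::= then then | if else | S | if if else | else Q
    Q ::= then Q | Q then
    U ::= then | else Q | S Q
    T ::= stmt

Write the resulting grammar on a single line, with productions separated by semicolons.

S ::= then | if | else R; R ::= then then | if else | S | if if else

Generating nonterminals: {R, S, T, U}.
Reachable from S after that: {R, S}.
Removed useless symbols: {Q, T, U} and every production mentioning them.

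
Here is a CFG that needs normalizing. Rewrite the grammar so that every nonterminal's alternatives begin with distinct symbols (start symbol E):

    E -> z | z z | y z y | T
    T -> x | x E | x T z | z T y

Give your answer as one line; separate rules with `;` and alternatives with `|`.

E -> y z y | T | z E'; T -> z T y | x T'; E' -> ε | z; T' -> ε | E | T z

E has alternatives sharing prefix 'z': factor to E → z E' with E' → ε | z.
T has alternatives sharing prefix 'x': factor to T → x T' with T' → ε | E | T z.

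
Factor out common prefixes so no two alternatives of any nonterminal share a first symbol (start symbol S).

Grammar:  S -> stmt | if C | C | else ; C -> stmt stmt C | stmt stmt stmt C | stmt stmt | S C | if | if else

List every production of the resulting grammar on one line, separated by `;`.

C has alternatives sharing prefix 'stmt stmt': factor to C → stmt stmt C' with C' → C | stmt C | ε.
C has alternatives sharing prefix 'if': factor to C → if C'' with C'' → ε | else.

S -> stmt | if C | C | else; C -> S C | stmt stmt C' | if C''; C' -> C | stmt C | ε; C'' -> ε | else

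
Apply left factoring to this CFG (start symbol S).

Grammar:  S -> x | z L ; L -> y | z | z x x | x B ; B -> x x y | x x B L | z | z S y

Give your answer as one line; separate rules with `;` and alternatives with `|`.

S -> x | z L; L -> y | x B | z L'; B -> x x B' | z B''; L' -> ε | x x; B' -> y | B L; B'' -> ε | S y

L has alternatives sharing prefix 'z': factor to L → z L' with L' → ε | x x.
B has alternatives sharing prefix 'x x': factor to B → x x B' with B' → y | B L.
B has alternatives sharing prefix 'z': factor to B → z B'' with B'' → ε | S y.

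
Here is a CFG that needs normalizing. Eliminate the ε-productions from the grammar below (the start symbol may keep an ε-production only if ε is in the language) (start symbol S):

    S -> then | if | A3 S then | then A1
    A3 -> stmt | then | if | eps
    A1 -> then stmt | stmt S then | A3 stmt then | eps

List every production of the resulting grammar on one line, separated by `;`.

Nullable nonterminals: {A1, A3}.
ε ∉ L(G), so no ε-production is kept.
For each production, add variants omitting each subset of nullable occurrences: S → A3 S then gives A3 S then | S then. A1 → A3 stmt then gives A3 stmt then | stmt then.

S -> then | if | A3 S then | S then | then A1; A3 -> stmt | then | if; A1 -> then stmt | stmt S then | A3 stmt then | stmt then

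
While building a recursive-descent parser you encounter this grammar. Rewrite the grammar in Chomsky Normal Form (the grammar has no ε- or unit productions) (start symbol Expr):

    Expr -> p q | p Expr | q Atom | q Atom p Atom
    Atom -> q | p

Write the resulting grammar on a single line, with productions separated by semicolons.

Introduce a nonterminal for each terminal appearing in a rule of length ≥ 2: X1 → p, X2 → q.
Binarize each right-hand side of length ≥ 3 by chaining fresh nonterminals (Y1, Y2, …): affected rules were Expr → X2 Atom X1 Atom.

Expr -> X1 X2 | X1 Expr | X2 Atom | X2 Y1; Atom -> q | p; X1 -> p; X2 -> q; Y1 -> Atom Y2; Y2 -> X1 Atom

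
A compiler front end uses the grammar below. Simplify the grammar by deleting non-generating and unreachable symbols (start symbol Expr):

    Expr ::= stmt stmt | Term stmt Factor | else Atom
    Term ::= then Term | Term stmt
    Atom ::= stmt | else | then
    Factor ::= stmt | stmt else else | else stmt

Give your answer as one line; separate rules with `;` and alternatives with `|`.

Expr ::= stmt stmt | else Atom; Atom ::= stmt | else | then

Generating nonterminals: {Atom, Expr, Factor}.
Reachable from Expr after that: {Atom, Expr}.
Removed useless symbols: {Factor, Term} and every production mentioning them.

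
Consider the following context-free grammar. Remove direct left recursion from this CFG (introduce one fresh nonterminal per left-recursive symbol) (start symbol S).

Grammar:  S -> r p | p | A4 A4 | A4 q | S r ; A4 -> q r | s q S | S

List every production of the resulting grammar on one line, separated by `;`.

S is directly left-recursive.
For S: α = {r}, β = {r p, p, A4 A4, A4 q}. Rewrite as S → β S' and S' → α S' | ε.

S -> r p S' | p S' | A4 A4 S' | A4 q S'; A4 -> q r | s q S | S; S' -> r S' | ε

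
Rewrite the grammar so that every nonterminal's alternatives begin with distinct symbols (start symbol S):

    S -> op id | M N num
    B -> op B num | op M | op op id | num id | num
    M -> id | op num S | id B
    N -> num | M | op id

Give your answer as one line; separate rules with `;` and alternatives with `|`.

B has alternatives sharing prefix 'op': factor to B → op B' with B' → B num | M | op id.
B has alternatives sharing prefix 'num': factor to B → num B'' with B'' → id | ε.
M has alternatives sharing prefix 'id': factor to M → id M' with M' → ε | B.

S -> op id | M N num; B -> op B' | num B''; M -> op num S | id M'; N -> num | M | op id; B' -> B num | M | op id; B'' -> id | ε; M' -> ε | B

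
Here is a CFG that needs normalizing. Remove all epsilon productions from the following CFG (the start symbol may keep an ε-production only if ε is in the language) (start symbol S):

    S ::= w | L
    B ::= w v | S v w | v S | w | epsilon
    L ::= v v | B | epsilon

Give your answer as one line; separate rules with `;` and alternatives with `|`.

S ::= w | L | ε; B ::= w v | S v w | v w | v S | v | w; L ::= v v | B

The nullable symbols are {B, L, S}.
ε ∈ L(G) since S is nullable, so keep S → ε.
For each production, add variants omitting each subset of nullable occurrences: B → S v w gives S v w | v w. B → v S gives v S | v.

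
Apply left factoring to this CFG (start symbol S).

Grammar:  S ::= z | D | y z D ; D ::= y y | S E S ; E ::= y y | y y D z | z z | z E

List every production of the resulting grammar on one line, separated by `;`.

S ::= z | D | y z D; D ::= y y | S E S; E ::= y y E' | z E''; E' ::= ε | D z; E'' ::= z | E

E has alternatives sharing prefix 'y y': factor to E → y y E' with E' → ε | D z.
E has alternatives sharing prefix 'z': factor to E → z E'' with E'' → z | E.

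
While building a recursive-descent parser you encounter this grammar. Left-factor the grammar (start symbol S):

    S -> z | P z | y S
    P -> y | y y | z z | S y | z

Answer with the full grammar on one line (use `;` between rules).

P has alternatives sharing prefix 'y': factor to P → y P' with P' → ε | y.
P has alternatives sharing prefix 'z': factor to P → z P'' with P'' → z | ε.

S -> z | P z | y S; P -> S y | y P' | z P''; P' -> ε | y; P'' -> z | ε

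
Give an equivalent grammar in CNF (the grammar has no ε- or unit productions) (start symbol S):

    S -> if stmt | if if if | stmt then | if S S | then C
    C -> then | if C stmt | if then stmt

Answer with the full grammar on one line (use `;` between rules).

S -> X1 X2 | X1 Y1 | X2 X3 | X1 Y2 | X3 C; C -> then | X1 Y3 | X1 Y4; X1 -> if; X2 -> stmt; X3 -> then; Y1 -> X1 X1; Y2 -> S S; Y3 -> C X2; Y4 -> X3 X2

Introduce a nonterminal for each terminal appearing in a rule of length ≥ 2: X1 → if, X2 → stmt, X3 → then.
Binarize each right-hand side of length ≥ 3 by chaining fresh nonterminals (Y1, Y2, …): affected rules were S → X1 X1 X1; S → X1 S S; C → X1 C X2; C → X1 X3 X2.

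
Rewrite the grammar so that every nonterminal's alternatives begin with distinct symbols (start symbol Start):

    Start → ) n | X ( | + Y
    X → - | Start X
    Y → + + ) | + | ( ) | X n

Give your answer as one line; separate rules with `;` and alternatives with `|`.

Start → ) n | X ( | + Y; X → - | Start X; Y → ( ) | X n | + Y1; Y1 → + ) | epsilon

Y has alternatives sharing prefix '+': factor to Y → + Y1 with Y1 → + ) | ε.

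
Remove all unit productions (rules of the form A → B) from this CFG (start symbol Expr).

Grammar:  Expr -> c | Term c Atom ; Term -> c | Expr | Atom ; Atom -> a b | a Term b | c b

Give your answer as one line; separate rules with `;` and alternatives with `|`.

Unit pairs: Term ⇒* {Atom, Expr}.
For each unit pair (A, B), copy every non-unit production of B to A, then drop all unit productions.

Expr -> c | Term c Atom; Term -> c | a b | a Term b | c b | Term c Atom; Atom -> a b | a Term b | c b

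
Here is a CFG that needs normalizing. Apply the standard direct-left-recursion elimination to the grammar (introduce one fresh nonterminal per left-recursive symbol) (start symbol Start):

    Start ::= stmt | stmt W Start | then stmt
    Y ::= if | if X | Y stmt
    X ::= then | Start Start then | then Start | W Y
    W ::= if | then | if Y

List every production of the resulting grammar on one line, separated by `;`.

Start ::= stmt | stmt W Start | then stmt; Y ::= if Y1 | if X Y1; X ::= then | Start Start then | then Start | W Y; W ::= if | then | if Y; Y1 ::= stmt Y1 | epsilon

Left recursion appears on Y.
For Y: α = {stmt}, β = {if, if X}. Rewrite as Y → β Y1 and Y1 → α Y1 | ε.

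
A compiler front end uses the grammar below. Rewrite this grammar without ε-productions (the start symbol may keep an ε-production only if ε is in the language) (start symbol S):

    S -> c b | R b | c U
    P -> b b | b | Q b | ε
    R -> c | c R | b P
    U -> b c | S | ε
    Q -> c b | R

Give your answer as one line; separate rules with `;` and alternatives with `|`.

Nullable set = {P, U}.
ε ∉ L(G), so no ε-production is kept.
Expand every rule over subsets of its nullable positions: S → c U gives c U | c. R → b P gives b P | b.

S -> c b | R b | c U | c; P -> b b | b | Q b; R -> c | c R | b P | b; U -> b c | S; Q -> c b | R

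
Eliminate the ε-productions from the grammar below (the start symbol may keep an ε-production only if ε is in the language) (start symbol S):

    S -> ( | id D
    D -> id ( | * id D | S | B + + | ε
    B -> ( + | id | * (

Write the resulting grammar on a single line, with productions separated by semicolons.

S -> ( | id D | id; D -> id ( | * id D | * id | S | B + +; B -> ( + | id | * (

The nullable symbols are {D}.
ε ∉ L(G), so no ε-production is kept.
For each production, add variants omitting each subset of nullable occurrences: S → id D gives id D | id. D → * id D gives * id D | * id.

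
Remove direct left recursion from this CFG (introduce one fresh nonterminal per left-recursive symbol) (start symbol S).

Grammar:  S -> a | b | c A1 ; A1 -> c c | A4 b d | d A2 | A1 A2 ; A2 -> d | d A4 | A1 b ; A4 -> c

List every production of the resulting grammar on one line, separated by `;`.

A1 is directly left-recursive.
For A1: α = {A2}, β = {c c, A4 b d, d A2}. Rewrite as A1 → β A1' and A1' → α A1' | ε.

S -> a | b | c A1; A1 -> c c A1' | A4 b d A1' | d A2 A1'; A2 -> d | d A4 | A1 b; A4 -> c; A1' -> A2 A1' | epsilon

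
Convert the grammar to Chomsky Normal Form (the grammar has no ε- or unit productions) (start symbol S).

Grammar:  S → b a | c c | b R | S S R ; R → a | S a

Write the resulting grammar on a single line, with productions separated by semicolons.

Introduce a nonterminal for each terminal appearing in a rule of length ≥ 2: X1 → b, X2 → a, X3 → c.
Binarize each right-hand side of length ≥ 3 by chaining fresh nonterminals (Y1, Y2, …): affected rules were S → S S R.

S → X1 X2 | X3 X3 | X1 R | S Y1; R → a | S X2; X1 → b; X2 → a; X3 → c; Y1 → S R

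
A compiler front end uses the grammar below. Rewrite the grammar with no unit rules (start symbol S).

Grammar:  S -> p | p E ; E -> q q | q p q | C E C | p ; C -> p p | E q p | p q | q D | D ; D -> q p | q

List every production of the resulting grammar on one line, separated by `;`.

S -> p | p E; E -> q q | q p q | C E C | p; C -> p p | E q p | p q | q D | q p | q; D -> q p | q

Unit pairs: C ⇒* {D}.
Replace each nonterminal's rules with the union of the non-unit rules of every nonterminal it unit-derives.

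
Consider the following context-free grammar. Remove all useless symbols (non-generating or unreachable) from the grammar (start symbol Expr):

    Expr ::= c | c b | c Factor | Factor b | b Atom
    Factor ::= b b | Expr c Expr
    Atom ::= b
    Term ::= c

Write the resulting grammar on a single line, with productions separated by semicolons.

Expr ::= c | c b | c Factor | Factor b | b Atom; Factor ::= b b | Expr c Expr; Atom ::= b

Generating nonterminals: {Atom, Expr, Factor, Term}.
Reachable from Expr after that: {Atom, Expr, Factor}.
Removed useless symbols: {Term} and every production mentioning them.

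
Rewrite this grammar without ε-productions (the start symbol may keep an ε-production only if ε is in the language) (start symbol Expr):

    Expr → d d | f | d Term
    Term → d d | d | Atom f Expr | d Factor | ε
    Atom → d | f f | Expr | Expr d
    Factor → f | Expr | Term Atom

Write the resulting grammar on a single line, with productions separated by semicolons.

Nullable nonterminals: {Term}.
ε ∉ L(G), so no ε-production is kept.
Expand every rule over subsets of its nullable positions: Expr → d Term gives d Term | d. Factor → Term Atom gives Term Atom | Atom.

Expr → d d | f | d Term | d; Term → d d | d | Atom f Expr | d Factor; Atom → d | f f | Expr | Expr d; Factor → f | Expr | Term Atom | Atom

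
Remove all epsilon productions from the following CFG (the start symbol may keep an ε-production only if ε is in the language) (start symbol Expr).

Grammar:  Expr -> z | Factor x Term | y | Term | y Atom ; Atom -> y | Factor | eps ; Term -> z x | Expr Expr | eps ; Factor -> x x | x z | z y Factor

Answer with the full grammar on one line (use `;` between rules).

The nullable symbols are {Atom, Expr, Term}.
ε ∈ L(G) since Expr is nullable, so keep Expr → ε.
Expand every rule over subsets of its nullable positions: Expr → Factor x Term gives Factor x Term | Factor x. Term → Expr Expr gives Expr Expr | Expr.

Expr -> z | Factor x Term | Factor x | y | Term | y Atom | eps; Atom -> y | Factor; Term -> z x | Expr Expr | Expr; Factor -> x x | x z | z y Factor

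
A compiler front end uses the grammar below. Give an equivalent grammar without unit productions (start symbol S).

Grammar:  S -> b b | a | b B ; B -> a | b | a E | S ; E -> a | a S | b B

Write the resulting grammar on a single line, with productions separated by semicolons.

Unit pairs: B ⇒* {S}.
For each unit pair (A, B), copy every non-unit production of B to A, then drop all unit productions.

S -> b b | a | b B; B -> a | b | a E | b b | b B; E -> a | a S | b B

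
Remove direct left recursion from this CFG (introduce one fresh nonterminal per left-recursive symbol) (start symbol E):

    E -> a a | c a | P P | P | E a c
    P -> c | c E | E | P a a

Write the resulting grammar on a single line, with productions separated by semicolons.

E, P are directly left-recursive.
For E: α = {a c}, β = {a a, c a, P P, P}. Rewrite as E → β E' and E' → α E' | ε.
For P: α = {a a}, β = {c, c E, E}. Rewrite as P → β P' and P' → α P' | ε.

E -> a a E' | c a E' | P P E' | P E'; P -> c P' | c E P' | E P'; E' -> a c E' | eps; P' -> a a P' | eps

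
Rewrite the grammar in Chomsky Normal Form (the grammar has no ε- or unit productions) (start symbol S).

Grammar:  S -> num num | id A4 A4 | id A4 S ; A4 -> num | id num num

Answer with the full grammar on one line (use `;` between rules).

S -> X1 X1 | X2 Y1 | X2 Y2; A4 -> num | X2 Y3; X1 -> num; X2 -> id; Y1 -> A4 A4; Y2 -> A4 S; Y3 -> X1 X1

Introduce a nonterminal for each terminal appearing in a rule of length ≥ 2: X1 → num, X2 → id.
Binarize each right-hand side of length ≥ 3 by chaining fresh nonterminals (Y1, Y2, …): affected rules were S → X2 A4 A4; S → X2 A4 S; A4 → X2 X1 X1.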